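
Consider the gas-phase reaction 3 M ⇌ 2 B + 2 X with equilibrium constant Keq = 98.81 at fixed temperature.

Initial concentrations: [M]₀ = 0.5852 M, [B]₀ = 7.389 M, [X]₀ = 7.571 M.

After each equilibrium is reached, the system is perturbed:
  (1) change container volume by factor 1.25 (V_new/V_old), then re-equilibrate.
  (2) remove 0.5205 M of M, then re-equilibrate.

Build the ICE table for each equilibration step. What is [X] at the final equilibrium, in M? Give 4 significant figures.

[X]_eq = 4.859 M

Q₀ = 1.5616e+04 vs Keq = 98.81 ⇒ Q>K, reverse
Step 1:
                    M           B           X
  init         0.5852       7.389       7.571
  Δ             1.889      -1.259      -1.259
  eq            2.474        6.13       6.312
  solve Keq expr → x = -0.6297; check Q = 98.81
Then change container volume by factor 1.25 (V_new/V_old).
Step 2:
                    M           B           X
  init          1.979       4.904       5.049
  Δ           -0.1068     0.07117     0.07117
  eq            1.873       4.975        5.12
  solve Keq expr → x = 0.03559; check Q = 98.81
Then remove 0.5205 M of M.
Step 3:
                    M           B           X
  init          1.352       4.975        5.12
  Δ            0.3922     -0.2615     -0.2615
  eq            1.744       4.713       4.859
  solve Keq expr → x = -0.1307; check Q = 98.81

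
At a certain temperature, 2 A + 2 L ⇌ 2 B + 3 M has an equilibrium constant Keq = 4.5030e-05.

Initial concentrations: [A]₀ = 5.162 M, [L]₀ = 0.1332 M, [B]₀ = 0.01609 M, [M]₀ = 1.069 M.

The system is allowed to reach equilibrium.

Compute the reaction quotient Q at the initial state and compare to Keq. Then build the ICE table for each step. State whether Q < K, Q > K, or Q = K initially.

Q₀ = 6.6896e-04 vs Keq = 4.5030e-05 ⇒ Q>K, reverse
Step 1:
                  A         L         B         M
  Initial     5.162    0.1332   0.01609     1.069
  Change    0.01144   0.01144  -0.01144  -0.01715
  Equil       5.173    0.1446  0.004655     1.052
  solve Keq expr → x = -0.005718; check Q = 4.5030e-05

Q₀ = 6.6896e-04; Q > K (proceeds reverse)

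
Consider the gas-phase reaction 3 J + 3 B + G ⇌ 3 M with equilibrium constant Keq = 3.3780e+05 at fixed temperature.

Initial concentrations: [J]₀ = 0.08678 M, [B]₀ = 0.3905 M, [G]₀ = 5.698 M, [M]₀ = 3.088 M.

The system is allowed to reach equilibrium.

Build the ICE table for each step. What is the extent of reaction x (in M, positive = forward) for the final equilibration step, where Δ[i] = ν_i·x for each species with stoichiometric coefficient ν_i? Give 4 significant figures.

x = 0.006478 M

Q₀ = 1.3280e+05 vs Keq = 3.3780e+05 ⇒ Q<K, forward
Step 1:
                   J          B          G          M
  I          0.08678     0.3905      5.698      3.088
  C         -0.01943   -0.01943  -0.006478    0.01943
  E          0.06735     0.3711      5.692      3.107
  solve Keq expr → x = 0.006478; check Q = 3.3780e+05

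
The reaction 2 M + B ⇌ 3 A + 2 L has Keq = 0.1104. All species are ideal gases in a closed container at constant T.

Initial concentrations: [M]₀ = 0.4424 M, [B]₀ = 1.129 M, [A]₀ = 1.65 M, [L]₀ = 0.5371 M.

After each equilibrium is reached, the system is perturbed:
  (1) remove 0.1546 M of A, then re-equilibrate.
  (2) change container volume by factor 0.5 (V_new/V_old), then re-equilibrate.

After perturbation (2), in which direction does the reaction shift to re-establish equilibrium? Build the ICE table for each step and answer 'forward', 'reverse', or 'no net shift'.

Direction: reverse

Q₀ = 5.865 vs Keq = 0.1104 ⇒ Q>K, reverse
Step 1:
                   M          B          A          L
  I           0.4424      1.129       1.65     0.5371
  C           0.3143     0.1571    -0.4714    -0.3143
  E           0.7567      1.286      1.179     0.2228
  solve Keq expr → x = -0.1571; check Q = 0.1104
Then remove 0.1546 M of A.
Step 2:
                   M          B          A          L
  I           0.7567      1.286      1.024     0.2228
  C         -0.02658   -0.01329    0.03987    0.02658
  E           0.7301      1.273      1.064     0.2494
  solve Keq expr → x = 0.01329; check Q = 0.1104
Then change container volume by factor 0.5 (V_new/V_old).
Step 3:
                   M          B          A          L
  I             1.46      2.546      2.128     0.4988
  C           0.1615    0.08076    -0.2423    -0.1615
  E            1.622      2.626      1.885     0.3373
  solve Keq expr → x = -0.08076; check Q = 0.1104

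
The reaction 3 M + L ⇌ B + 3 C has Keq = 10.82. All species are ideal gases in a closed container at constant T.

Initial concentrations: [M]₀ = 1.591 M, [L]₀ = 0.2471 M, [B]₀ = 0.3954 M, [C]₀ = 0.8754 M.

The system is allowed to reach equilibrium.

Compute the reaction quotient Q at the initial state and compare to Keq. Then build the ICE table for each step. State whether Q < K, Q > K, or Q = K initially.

Q₀ = 0.2665; Q < K (proceeds forward)

Q₀ = 0.2665 vs Keq = 10.82 ⇒ Q<K, forward
Step 1:
                   M          L          B          C
  I            1.591     0.2471     0.3954     0.8754
  C          -0.4727    -0.1576     0.1576     0.4727
  E            1.118    0.08953      0.553      1.348
  solve Keq expr → x = 0.1576; check Q = 10.82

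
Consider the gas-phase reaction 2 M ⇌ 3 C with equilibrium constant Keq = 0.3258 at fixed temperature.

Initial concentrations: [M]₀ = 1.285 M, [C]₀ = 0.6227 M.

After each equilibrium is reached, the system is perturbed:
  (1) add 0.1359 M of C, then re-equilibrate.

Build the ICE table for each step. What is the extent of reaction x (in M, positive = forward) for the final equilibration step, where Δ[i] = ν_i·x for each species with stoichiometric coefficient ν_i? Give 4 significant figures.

x = -0.03522 M

Q₀ = 0.1462 vs Keq = 0.3258 ⇒ Q<K, forward
Step 1:
                    M           C
  init          1.285      0.6227
  Δ          -0.09888      0.1483
  eq            1.186       0.771
  solve Keq expr → x = 0.04944; check Q = 0.3258
Then add 0.1359 M of C.
Step 2:
                    M           C
  init          1.186      0.9069
  Δ           0.07044     -0.1057
  eq            1.257      0.8013
  solve Keq expr → x = -0.03522; check Q = 0.3258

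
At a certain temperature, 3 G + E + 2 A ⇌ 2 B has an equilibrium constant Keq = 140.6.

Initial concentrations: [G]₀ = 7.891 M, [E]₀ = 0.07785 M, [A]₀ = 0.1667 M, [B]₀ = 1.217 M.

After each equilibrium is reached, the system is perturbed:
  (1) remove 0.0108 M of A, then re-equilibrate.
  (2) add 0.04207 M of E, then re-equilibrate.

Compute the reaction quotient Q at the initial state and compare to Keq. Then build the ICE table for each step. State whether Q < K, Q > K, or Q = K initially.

Q₀ = 1.393; Q < K (proceeds forward)

Q₀ = 1.393 vs Keq = 140.6 ⇒ Q<K, forward
Step 1:
                    G           E           A           B
  I             7.891     0.07785      0.1667       1.217
  C           -0.1866     -0.0622     -0.1244      0.1244
  E             7.704     0.01565     0.04229       1.341
  solve Keq expr → x = 0.0622; check Q = 140.6
Then remove 0.0108 M of A.
Step 2:
                    G           E           A           B
  I             7.704     0.01565     0.03149       1.341
  C          0.009976    0.003325    0.006651   -0.006651
  E             7.714     0.01897     0.03814       1.335
  solve Keq expr → x = -0.003325; check Q = 140.6
Then add 0.04207 M of E.
Step 3:
                    G           E           A           B
  I             7.714     0.06104     0.03814       1.335
  C          -0.02261   -0.007536    -0.01507     0.01507
  E             7.692     0.05351     0.02307        1.35
  solve Keq expr → x = 0.007536; check Q = 140.6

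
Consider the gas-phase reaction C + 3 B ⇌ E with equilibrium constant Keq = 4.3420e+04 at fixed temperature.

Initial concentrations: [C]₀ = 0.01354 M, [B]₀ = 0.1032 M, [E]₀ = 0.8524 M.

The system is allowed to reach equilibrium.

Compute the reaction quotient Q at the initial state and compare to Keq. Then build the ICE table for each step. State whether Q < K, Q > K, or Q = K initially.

Q₀ = 5.7278e+04; Q > K (proceeds reverse)

Q₀ = 5.7278e+04 vs Keq = 4.3420e+04 ⇒ Q>K, reverse
Step 1:
                   C          B          E
  I          0.01354     0.1032     0.8524
  C          0.00178   0.005341   -0.00178
  E          0.01532     0.1085     0.8506
  solve Keq expr → x = -0.00178; check Q = 4.3420e+04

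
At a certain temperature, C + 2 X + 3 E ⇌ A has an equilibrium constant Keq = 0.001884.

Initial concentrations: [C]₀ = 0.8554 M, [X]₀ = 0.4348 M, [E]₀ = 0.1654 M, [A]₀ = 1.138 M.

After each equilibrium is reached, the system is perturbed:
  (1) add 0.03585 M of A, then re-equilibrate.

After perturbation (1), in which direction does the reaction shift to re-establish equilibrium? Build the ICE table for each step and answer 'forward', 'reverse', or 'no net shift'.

Q₀ = 1555 vs Keq = 0.001884 ⇒ Q>K, reverse
Step 1:
                    C           X           E           A
  I            0.8554      0.4348      0.1654       1.138
  C            0.8481       1.696       2.544     -0.8481
  E             1.703       2.131        2.71      0.2899
  solve Keq expr → x = -0.8481; check Q = 0.001884
Then add 0.03585 M of A.
Step 2:
                    C           X           E           A
  I             1.703       2.131        2.71      0.3258
  C           0.01313     0.02625     0.03938    -0.01313
  E             1.717       2.157       2.749      0.3126
  solve Keq expr → x = -0.01313; check Q = 0.001884

Direction: reverse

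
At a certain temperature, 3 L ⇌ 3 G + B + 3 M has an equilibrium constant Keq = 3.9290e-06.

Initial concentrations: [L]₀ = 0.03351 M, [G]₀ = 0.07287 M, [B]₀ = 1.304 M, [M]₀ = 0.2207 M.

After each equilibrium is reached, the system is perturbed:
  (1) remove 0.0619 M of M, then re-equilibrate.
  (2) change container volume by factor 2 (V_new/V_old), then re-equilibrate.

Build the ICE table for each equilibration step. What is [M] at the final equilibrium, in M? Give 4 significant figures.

Q₀ = 0.1441 vs Keq = 3.9290e-06 ⇒ Q>K, reverse
Step 1:
                   L          G          B          M
  Initial    0.03351    0.07287      1.304     0.2207
  Change     0.06385   -0.06385   -0.02128   -0.06385
  Equil      0.09736   0.009015      1.283     0.1568
  solve Keq expr → x = -0.02128; check Q = 3.9290e-06
Then remove 0.0619 M of M.
Step 2:
                   L          G          B          M
  Initial    0.09736   0.009015      1.283    0.09495
  Change   -0.004532   0.004532   0.001511   0.004532
  Equil      0.09283    0.01355      1.284    0.09948
  solve Keq expr → x = 0.001511; check Q = 3.9290e-06
Then change container volume by factor 2 (V_new/V_old).
Step 3:
                   L          G          B          M
  Initial    0.04642   0.006774     0.6421    0.04974
  Change   -0.006304   0.006304   0.002101   0.006304
  Equil      0.04011    0.01308     0.6442    0.05604
  solve Keq expr → x = 0.002101; check Q = 3.9290e-06

[M]_eq = 0.05604 M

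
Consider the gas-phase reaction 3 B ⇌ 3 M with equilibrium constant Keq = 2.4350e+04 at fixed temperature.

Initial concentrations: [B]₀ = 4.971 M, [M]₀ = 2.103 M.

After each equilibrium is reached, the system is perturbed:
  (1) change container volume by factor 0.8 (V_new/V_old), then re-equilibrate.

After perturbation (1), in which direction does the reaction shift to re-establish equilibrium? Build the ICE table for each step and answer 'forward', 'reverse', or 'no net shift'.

Direction: no net shift

Q₀ = 0.07572 vs Keq = 2.4350e+04 ⇒ Q<K, forward
Step 1:
                  B         M
  init        4.971     2.103
  Δ          -4.735     4.735
  eq         0.2359     6.838
  solve Keq expr → x = 1.578; check Q = 2.4350e+04
Then change container volume by factor 0.8 (V_new/V_old).
Step 2:
                  B         M
  init       0.2949     8.548
  Δ               0         0
  eq         0.2949     8.548
  solve Keq expr → x = 0; check Q = 2.4350e+04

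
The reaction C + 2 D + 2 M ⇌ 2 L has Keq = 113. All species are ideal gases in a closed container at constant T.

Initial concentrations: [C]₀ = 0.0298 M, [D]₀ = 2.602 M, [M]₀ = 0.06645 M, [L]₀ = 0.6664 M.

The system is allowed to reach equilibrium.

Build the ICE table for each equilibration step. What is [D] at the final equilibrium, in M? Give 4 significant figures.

[D]_eq = 2.638 M

Q₀ = 498.5 vs Keq = 113 ⇒ Q>K, reverse
Step 1:
                    C           D           M           L
  Initial      0.0298       2.602     0.06645      0.6664
  Change      0.01811     0.03621     0.03621    -0.03621
  Equil       0.04791       2.638      0.1027      0.6302
  solve Keq expr → x = -0.01811; check Q = 113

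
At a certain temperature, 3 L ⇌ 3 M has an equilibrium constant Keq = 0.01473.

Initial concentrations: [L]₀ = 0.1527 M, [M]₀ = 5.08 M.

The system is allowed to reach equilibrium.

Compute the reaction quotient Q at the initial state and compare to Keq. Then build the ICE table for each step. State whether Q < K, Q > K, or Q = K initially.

Q₀ = 3.6819e+04 vs Keq = 0.01473 ⇒ Q>K, reverse
Step 1:
                    L           M
  I            0.1527        5.08
  C              4.05       -4.05
  E             4.203        1.03
  solve Keq expr → x = -1.35; check Q = 0.01473

Q₀ = 3.6819e+04; Q > K (proceeds reverse)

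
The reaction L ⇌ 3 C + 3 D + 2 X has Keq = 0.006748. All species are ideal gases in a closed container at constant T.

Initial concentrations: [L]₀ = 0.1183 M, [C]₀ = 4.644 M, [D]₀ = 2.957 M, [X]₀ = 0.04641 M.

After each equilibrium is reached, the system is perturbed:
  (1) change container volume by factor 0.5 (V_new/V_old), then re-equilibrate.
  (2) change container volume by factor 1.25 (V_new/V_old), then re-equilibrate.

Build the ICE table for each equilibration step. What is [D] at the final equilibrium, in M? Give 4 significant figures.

Q₀ = 47.15 vs Keq = 0.006748 ⇒ Q>K, reverse
Step 1:
                  L         C         D         X
  init       0.1183     4.644     2.957   0.04641
  Δ         0.02288  -0.06865  -0.06865  -0.04577
  eq         0.1412     4.575     2.888 6.4249e-04
  solve Keq expr → x = -0.02288; check Q = 0.006748
Then change container volume by factor 0.5 (V_new/V_old).
Step 2:
                  L         C         D         X
  init       0.2824     9.151     5.777  0.001285
  Δ       5.8560e-04 -0.001757 -0.001757 -0.001171
  eq          0.283     9.149     5.775 1.1378e-04
  solve Keq expr → x = -5.8560e-04; check Q = 0.006748
Then change container volume by factor 1.25 (V_new/V_old).
Step 3:
                  L         C         D         X
  init       0.2264     7.319      4.62 9.1024e-05
  Δ       -5.3851e-05 1.6155e-04 1.6155e-04 1.0770e-04
  eq         0.2263     7.319      4.62 1.9873e-04
  solve Keq expr → x = 5.3851e-05; check Q = 0.006748

[D]_eq = 4.62 M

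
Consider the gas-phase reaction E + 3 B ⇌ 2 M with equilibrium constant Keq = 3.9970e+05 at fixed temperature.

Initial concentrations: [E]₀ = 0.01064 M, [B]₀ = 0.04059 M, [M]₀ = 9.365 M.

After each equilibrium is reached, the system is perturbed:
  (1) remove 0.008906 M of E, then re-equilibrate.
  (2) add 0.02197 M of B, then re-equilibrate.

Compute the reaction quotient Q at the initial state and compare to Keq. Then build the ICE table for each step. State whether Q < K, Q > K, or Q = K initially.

Q₀ = 1.2326e+08 vs Keq = 3.9970e+05 ⇒ Q>K, reverse
Step 1:
                    E           B           M
  init        0.01064     0.04059       9.365
  Δ           0.04037      0.1211    -0.08074
  eq          0.05101      0.1617       9.284
  solve Keq expr → x = -0.04037; check Q = 3.9970e+05
Then remove 0.008906 M of E.
Step 2:
                    E           B           M
  init         0.0421      0.1617       9.284
  Δ          0.002462    0.007386   -0.004924
  eq          0.04457      0.1691       9.279
  solve Keq expr → x = -0.002462; check Q = 3.9970e+05
Then add 0.02197 M of B.
Step 3:
                    E           B           M
  init        0.04457      0.1911       9.279
  Δ            -0.005      -0.015        0.01
  eq          0.03956      0.1761       9.289
  solve Keq expr → x = 0.005; check Q = 3.9970e+05

Q₀ = 1.2326e+08; Q > K (proceeds reverse)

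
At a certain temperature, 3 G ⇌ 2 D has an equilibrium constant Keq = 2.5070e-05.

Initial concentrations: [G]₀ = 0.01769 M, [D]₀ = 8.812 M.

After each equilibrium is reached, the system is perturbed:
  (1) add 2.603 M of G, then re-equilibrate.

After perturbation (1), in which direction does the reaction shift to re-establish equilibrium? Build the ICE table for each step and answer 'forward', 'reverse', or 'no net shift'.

Direction: forward

Q₀ = 1.4027e+07 vs Keq = 2.5070e-05 ⇒ Q>K, reverse
Step 1:
                    G           D
  init        0.01769       8.812
  Δ             12.87       -8.58
  eq            12.89      0.2317
  solve Keq expr → x = -4.29; check Q = 2.5070e-05
Then add 2.603 M of G.
Step 2:
                    G           D
  init          15.49      0.2317
  Δ           -0.1057      0.0705
  eq            15.39      0.3022
  solve Keq expr → x = 0.03525; check Q = 2.5070e-05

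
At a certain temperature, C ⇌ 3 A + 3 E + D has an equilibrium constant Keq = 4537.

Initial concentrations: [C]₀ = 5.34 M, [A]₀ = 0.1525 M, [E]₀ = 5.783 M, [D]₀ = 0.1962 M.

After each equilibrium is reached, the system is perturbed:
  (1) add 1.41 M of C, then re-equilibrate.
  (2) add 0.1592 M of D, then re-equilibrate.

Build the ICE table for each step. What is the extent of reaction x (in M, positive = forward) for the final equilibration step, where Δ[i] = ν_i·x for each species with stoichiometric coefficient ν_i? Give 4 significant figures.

x = -0.02582 M

Q₀ = 0.0252 vs Keq = 4537 ⇒ Q<K, forward
Step 1:
                  C         A         E         D
  I            5.34    0.1525     5.783    0.1962
  C         -0.9496     2.849     2.849    0.9496
  E            4.39     3.001     8.632     1.146
  solve Keq expr → x = 0.9496; check Q = 4537
Then add 1.41 M of C.
Step 2:
                  C         A         E         D
  I             5.8     3.001     8.632     1.146
  C        -0.05597    0.1679    0.1679   0.05597
  E           5.744     3.169       8.8     1.202
  solve Keq expr → x = 0.05597; check Q = 4537
Then add 0.1592 M of D.
Step 3:
                  C         A         E         D
  I           5.744     3.169       8.8     1.361
  C         0.02582  -0.07746  -0.07746  -0.02582
  E            5.77     3.092     8.722     1.335
  solve Keq expr → x = -0.02582; check Q = 4537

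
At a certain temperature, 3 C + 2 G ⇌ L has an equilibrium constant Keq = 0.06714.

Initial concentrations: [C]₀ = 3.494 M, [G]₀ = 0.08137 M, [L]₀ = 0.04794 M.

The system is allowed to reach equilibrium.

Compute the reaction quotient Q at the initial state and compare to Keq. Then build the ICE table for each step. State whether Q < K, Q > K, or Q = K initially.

Q₀ = 0.1697; Q > K (proceeds reverse)

Q₀ = 0.1697 vs Keq = 0.06714 ⇒ Q>K, reverse
Step 1:
                   C          G          L
  Initial      3.494    0.08137    0.04794
  Change     0.04002    0.02668   -0.01334
  Equil        3.534     0.1081     0.0346
  solve Keq expr → x = -0.01334; check Q = 0.06714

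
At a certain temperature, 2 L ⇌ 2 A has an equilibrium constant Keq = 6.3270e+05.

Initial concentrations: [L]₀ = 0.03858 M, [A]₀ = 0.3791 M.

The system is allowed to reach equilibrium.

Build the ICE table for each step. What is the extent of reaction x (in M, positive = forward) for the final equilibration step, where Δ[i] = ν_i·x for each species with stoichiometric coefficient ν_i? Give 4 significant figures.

Q₀ = 96.56 vs Keq = 6.3270e+05 ⇒ Q<K, forward
Step 1:
                   L          A
  Initial    0.03858     0.3791
  Change    -0.03806    0.03806
  Equil   5.2444e-04     0.4172
  solve Keq expr → x = 0.01903; check Q = 6.3270e+05

x = 0.01903 M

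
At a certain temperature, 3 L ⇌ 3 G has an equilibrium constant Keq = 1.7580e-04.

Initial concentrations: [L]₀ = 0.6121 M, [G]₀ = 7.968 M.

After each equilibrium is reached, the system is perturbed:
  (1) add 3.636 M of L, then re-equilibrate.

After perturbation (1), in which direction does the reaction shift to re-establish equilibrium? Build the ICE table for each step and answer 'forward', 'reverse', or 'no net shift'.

Direction: forward

Q₀ = 2206 vs Keq = 1.7580e-04 ⇒ Q>K, reverse
Step 1:
                    L           G
  Initial      0.6121       7.968
  Change        7.513      -7.513
  Equil         8.125      0.4552
  solve Keq expr → x = -2.504; check Q = 1.7580e-04
Then add 3.636 M of L.
Step 2:
                    L           G
  Initial       11.76      0.4552
  Change      -0.1929      0.1929
  Equil         11.57       0.648
  solve Keq expr → x = 0.06429; check Q = 1.7580e-04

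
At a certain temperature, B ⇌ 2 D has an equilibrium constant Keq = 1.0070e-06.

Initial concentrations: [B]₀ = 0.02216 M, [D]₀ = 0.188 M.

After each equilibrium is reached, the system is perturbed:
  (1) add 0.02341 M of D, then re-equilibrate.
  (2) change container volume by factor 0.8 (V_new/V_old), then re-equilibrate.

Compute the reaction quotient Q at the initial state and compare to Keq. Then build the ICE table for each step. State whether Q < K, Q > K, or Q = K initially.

Q₀ = 1.595 vs Keq = 1.0070e-06 ⇒ Q>K, reverse
Step 1:
                    B           D
  init        0.02216       0.188
  Δ           0.09383     -0.1877
  eq            0.116  3.4176e-04
  solve Keq expr → x = -0.09383; check Q = 1.0070e-06
Then add 0.02341 M of D.
Step 2:
                    B           D
  init          0.116     0.02375
  Δ            0.0117    -0.02339
  eq           0.1277  3.5858e-04
  solve Keq expr → x = -0.0117; check Q = 1.0070e-06
Then change container volume by factor 0.8 (V_new/V_old).
Step 3:
                    B           D
  init         0.1596  4.4822e-04
  Δ        2.3645e-05 -4.7291e-05
  eq           0.1596  4.0093e-04
  solve Keq expr → x = -2.3645e-05; check Q = 1.0070e-06

Q₀ = 1.595; Q > K (proceeds reverse)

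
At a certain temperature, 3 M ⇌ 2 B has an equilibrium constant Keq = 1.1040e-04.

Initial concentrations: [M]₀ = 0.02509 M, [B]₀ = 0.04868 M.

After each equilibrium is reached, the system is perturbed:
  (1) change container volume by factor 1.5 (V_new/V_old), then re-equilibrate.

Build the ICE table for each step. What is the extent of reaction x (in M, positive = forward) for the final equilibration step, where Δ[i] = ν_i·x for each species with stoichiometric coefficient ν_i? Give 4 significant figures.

Q₀ = 150 vs Keq = 1.1040e-04 ⇒ Q>K, reverse
Step 1:
                  M         B
  init      0.02509   0.04868
  Δ         0.07254  -0.04836
  eq        0.09763 3.2052e-04
  solve Keq expr → x = -0.02418; check Q = 1.1040e-04
Then change container volume by factor 1.5 (V_new/V_old).
Step 2:
                  M         B
  init      0.06509 2.1368e-04
  Δ       5.8464e-05 -3.8976e-05
  eq        0.06514 1.7470e-04
  solve Keq expr → x = -1.9488e-05; check Q = 1.1040e-04

x = -1.9488e-05 M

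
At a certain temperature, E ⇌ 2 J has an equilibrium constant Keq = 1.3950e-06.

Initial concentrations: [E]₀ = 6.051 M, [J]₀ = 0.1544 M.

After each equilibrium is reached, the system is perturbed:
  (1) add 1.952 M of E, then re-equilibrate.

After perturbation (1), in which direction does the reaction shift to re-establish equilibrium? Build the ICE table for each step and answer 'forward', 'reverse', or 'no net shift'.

Q₀ = 0.00394 vs Keq = 1.3950e-06 ⇒ Q>K, reverse
Step 1:
                   E          J
  init         6.051     0.1544
  Δ          0.07574    -0.1515
  eq           6.127   0.002923
  solve Keq expr → x = -0.07574; check Q = 1.3950e-06
Then add 1.952 M of E.
Step 2:
                   E          J
  init         8.079   0.002923
  Δ       -2.1676e-04 4.3352e-04
  eq           8.079   0.003357
  solve Keq expr → x = 2.1676e-04; check Q = 1.3950e-06

Direction: forward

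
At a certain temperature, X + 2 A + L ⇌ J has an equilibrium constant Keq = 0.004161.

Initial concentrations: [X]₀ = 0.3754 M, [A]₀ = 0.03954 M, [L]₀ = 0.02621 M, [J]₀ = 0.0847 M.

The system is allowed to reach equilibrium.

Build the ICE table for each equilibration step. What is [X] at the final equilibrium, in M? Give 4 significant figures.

Q₀ = 5506 vs Keq = 0.004161 ⇒ Q>K, reverse
Step 1:
                  X         A         L         J
  Initial    0.3754   0.03954   0.02621    0.0847
  Change    0.08469    0.1694   0.08469  -0.08469
  Equil      0.4601    0.2089    0.1109 9.2671e-06
  solve Keq expr → x = -0.08469; check Q = 0.004161

[X]_eq = 0.4601 M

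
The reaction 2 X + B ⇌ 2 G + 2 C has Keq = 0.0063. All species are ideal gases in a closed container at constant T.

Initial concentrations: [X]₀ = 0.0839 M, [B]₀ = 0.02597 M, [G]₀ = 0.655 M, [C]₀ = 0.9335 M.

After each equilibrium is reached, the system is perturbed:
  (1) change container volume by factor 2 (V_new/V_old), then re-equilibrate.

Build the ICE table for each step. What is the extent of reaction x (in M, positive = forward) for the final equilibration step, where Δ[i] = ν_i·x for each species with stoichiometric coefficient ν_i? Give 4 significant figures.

Q₀ = 2045 vs Keq = 0.0063 ⇒ Q>K, reverse
Step 1:
                   X          B          G          C
  I           0.0839    0.02597      0.655     0.9335
  C           0.5738     0.2869    -0.5738    -0.5738
  E           0.6577     0.3129    0.08118     0.3597
  solve Keq expr → x = -0.2869; check Q = 0.0063
Then change container volume by factor 2 (V_new/V_old).
Step 2:
                   X          B          G          C
  I           0.3289     0.1564    0.04059     0.1798
  C         -0.01085  -0.005424    0.01085    0.01085
  E            0.318      0.151    0.05144     0.1907
  solve Keq expr → x = 0.005424; check Q = 0.0063

x = 0.005424 M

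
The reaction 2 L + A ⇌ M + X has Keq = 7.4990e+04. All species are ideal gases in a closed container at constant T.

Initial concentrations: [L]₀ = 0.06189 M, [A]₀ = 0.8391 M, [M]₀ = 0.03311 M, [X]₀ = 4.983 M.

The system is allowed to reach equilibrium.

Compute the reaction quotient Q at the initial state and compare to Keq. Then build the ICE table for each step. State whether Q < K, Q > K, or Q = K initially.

Q₀ = 51.33; Q < K (proceeds forward)

Q₀ = 51.33 vs Keq = 7.4990e+04 ⇒ Q<K, forward
Step 1:
                   L          A          M          X
  init       0.06189     0.8391    0.03311      4.983
  Δ         -0.05961   -0.02981    0.02981    0.02981
  eq         0.00228     0.8093    0.06292      5.013
  solve Keq expr → x = 0.02981; check Q = 7.4990e+04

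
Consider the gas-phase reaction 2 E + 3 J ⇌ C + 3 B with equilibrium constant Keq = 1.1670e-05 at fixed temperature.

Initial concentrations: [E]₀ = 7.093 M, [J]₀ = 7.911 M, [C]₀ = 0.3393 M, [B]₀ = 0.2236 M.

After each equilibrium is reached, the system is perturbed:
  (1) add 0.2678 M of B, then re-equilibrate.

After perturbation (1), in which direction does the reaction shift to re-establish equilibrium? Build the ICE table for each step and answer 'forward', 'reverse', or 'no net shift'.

Direction: reverse

Q₀ = 1.5228e-07 vs Keq = 1.1670e-05 ⇒ Q<K, forward
Step 1:
                   E          J          C          B
  init         7.093      7.911     0.3393     0.2236
  Δ          -0.3488    -0.5233     0.1744     0.5233
  eq           6.744      7.388     0.5137     0.7469
  solve Keq expr → x = 0.1744; check Q = 1.1670e-05
Then add 0.2678 M of B.
Step 2:
                   E          J          C          B
  init         6.744      7.388     0.5137      1.015
  Δ           0.1337     0.2005   -0.06683    -0.2005
  eq           6.878      7.588     0.4469     0.8142
  solve Keq expr → x = -0.06683; check Q = 1.1670e-05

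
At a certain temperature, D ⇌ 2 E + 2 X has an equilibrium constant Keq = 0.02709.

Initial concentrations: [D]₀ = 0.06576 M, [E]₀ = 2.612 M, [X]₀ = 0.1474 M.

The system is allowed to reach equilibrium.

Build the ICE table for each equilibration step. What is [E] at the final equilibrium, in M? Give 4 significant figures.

Q₀ = 2.254 vs Keq = 0.02709 ⇒ Q>K, reverse
Step 1:
                    D           E           X
  Initial     0.06576       2.612      0.1474
  Change      0.06188     -0.1238     -0.1238
  Equil        0.1276       2.488     0.02363
  solve Keq expr → x = -0.06188; check Q = 0.02709

[E]_eq = 2.488 M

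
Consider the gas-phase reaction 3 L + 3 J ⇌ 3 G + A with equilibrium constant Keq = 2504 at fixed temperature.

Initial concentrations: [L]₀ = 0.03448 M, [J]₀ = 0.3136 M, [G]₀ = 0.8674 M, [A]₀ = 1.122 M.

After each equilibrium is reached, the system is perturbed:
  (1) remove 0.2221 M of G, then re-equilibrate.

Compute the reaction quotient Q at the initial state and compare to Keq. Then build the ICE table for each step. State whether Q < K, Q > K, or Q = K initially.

Q₀ = 5.7919e+05; Q > K (proceeds reverse)

Q₀ = 5.7919e+05 vs Keq = 2504 ⇒ Q>K, reverse
Step 1:
                   L          J          G          A
  I          0.03448     0.3136     0.8674      1.122
  C            0.104      0.104     -0.104   -0.03466
  E           0.1384     0.4176     0.7634      1.087
  solve Keq expr → x = -0.03466; check Q = 2504
Then remove 0.2221 M of G.
Step 2:
                   L          J          G          A
  I           0.1384     0.4176     0.5413      1.087
  C         -0.02764   -0.02764    0.02764   0.009213
  E           0.1108     0.3899      0.569      1.097
  solve Keq expr → x = 0.009213; check Q = 2504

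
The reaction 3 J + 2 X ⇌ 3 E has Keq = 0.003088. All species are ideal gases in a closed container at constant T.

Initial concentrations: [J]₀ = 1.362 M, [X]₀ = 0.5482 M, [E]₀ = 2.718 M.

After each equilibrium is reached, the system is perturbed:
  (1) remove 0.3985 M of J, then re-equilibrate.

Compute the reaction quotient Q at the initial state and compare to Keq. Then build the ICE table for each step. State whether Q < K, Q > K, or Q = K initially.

Q₀ = 26.44; Q > K (proceeds reverse)

Q₀ = 26.44 vs Keq = 0.003088 ⇒ Q>K, reverse
Step 1:
                    J           X           E
  Initial       1.362      0.5482       2.718
  Change         1.98        1.32       -1.98
  Equil         3.342       1.868      0.7382
  solve Keq expr → x = -0.6599; check Q = 0.003088
Then remove 0.3985 M of J.
Step 2:
                    J           X           E
  Initial       2.943       1.868      0.7382
  Change      0.06386     0.04257    -0.06386
  Equil         3.007       1.911      0.6743
  solve Keq expr → x = -0.02129; check Q = 0.003088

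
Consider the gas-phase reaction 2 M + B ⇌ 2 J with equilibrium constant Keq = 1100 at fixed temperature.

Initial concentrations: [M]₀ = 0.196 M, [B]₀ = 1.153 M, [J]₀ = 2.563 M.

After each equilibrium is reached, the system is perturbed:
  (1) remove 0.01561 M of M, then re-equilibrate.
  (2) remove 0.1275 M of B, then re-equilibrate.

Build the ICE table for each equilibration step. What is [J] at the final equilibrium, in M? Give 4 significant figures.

Q₀ = 148.3 vs Keq = 1100 ⇒ Q<K, forward
Step 1:
                    M           B           J
  init          0.196       1.153       2.563
  Δ           -0.1187    -0.05934      0.1187
  eq          0.07732       1.094       2.682
  solve Keq expr → x = 0.05934; check Q = 1100
Then remove 0.01561 M of M.
Step 2:
                    M           B           J
  init        0.06171       1.094       2.682
  Δ           0.01492    0.007459    -0.01492
  eq          0.07663       1.101       2.667
  solve Keq expr → x = -0.007459; check Q = 1100
Then remove 0.1275 M of B.
Step 3:
                    M           B           J
  init        0.07663      0.9736       2.667
  Δ          0.004625    0.002313   -0.004625
  eq          0.08125      0.9759       2.662
  solve Keq expr → x = -0.002313; check Q = 1100

[J]_eq = 2.662 M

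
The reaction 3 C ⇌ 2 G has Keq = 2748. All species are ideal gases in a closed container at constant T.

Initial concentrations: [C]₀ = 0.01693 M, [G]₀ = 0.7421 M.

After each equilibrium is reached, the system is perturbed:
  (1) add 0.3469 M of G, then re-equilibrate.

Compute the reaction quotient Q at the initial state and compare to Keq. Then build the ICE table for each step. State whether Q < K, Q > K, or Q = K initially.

Q₀ = 1.1349e+05 vs Keq = 2748 ⇒ Q>K, reverse
Step 1:
                    C           G
  init        0.01693      0.7421
  Δ           0.04017    -0.02678
  eq           0.0571      0.7153
  solve Keq expr → x = -0.01339; check Q = 2748
Then add 0.3469 M of G.
Step 2:
                    C           G
  init         0.0571       1.062
  Δ            0.0167    -0.01113
  eq          0.07381       1.051
  solve Keq expr → x = -0.005567; check Q = 2748

Q₀ = 1.1349e+05; Q > K (proceeds reverse)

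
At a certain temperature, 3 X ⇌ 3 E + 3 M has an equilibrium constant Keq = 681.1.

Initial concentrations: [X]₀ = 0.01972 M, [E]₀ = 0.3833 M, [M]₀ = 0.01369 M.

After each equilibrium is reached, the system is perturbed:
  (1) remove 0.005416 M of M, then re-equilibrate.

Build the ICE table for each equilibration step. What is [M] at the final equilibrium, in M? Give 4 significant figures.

[M]_eq = 0.02677 M

Q₀ = 0.01884 vs Keq = 681.1 ⇒ Q<K, forward
Step 1:
                  X         E         M
  init      0.01972    0.3833   0.01369
  Δ        -0.01826   0.01826   0.01826
  eq       0.001458    0.4016   0.03195
  solve Keq expr → x = 0.006087; check Q = 681.1
Then remove 0.005416 M of M.
Step 2:
                  X         E         M
  init     0.001458    0.4016   0.02654
  Δ       -2.3571e-04 2.3571e-04 2.3571e-04
  eq       0.001223    0.4018   0.02677
  solve Keq expr → x = 7.8571e-05; check Q = 681.1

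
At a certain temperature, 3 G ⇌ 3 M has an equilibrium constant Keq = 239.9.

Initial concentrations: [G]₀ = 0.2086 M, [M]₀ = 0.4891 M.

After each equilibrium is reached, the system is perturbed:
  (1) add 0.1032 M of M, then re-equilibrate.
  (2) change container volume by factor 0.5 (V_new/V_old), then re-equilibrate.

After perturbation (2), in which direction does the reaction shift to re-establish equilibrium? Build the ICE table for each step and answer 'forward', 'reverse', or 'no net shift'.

Direction: no net shift

Q₀ = 12.89 vs Keq = 239.9 ⇒ Q<K, forward
Step 1:
                    G           M
  Initial      0.2086      0.4891
  Change      -0.1119      0.1119
  Equil       0.09672       0.601
  solve Keq expr → x = 0.03729; check Q = 239.9
Then add 0.1032 M of M.
Step 2:
                    G           M
  Initial     0.09672      0.7042
  Change      0.01431    -0.01431
  Equil         0.111      0.6899
  solve Keq expr → x = -0.004769; check Q = 239.9
Then change container volume by factor 0.5 (V_new/V_old).
Step 3:
                    G           M
  Initial      0.2221        1.38
  Change            0           0
  Equil        0.2221        1.38
  solve Keq expr → x = 0; check Q = 239.9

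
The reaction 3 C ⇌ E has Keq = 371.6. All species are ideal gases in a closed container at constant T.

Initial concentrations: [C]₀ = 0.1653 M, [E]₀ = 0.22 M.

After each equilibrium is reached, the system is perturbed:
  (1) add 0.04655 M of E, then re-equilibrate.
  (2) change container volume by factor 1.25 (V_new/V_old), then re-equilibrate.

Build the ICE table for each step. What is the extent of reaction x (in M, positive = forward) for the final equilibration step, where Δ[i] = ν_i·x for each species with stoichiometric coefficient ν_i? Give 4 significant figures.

Q₀ = 48.71 vs Keq = 371.6 ⇒ Q<K, forward
Step 1:
                   C          E
  Initial     0.1653       0.22
  Change    -0.07814    0.02605
  Equil      0.08716      0.246
  solve Keq expr → x = 0.02605; check Q = 371.6
Then add 0.04655 M of E.
Step 2:
                   C          E
  Initial    0.08716     0.2926
  Change    0.005006  -0.001669
  Equil      0.09217     0.2909
  solve Keq expr → x = -0.001669; check Q = 371.6
Then change container volume by factor 1.25 (V_new/V_old).
Step 3:
                   C          E
  Initial    0.07373     0.2327
  Change     0.01136  -0.003787
  Equil      0.08509      0.229
  solve Keq expr → x = -0.003787; check Q = 371.6

x = -0.003787 M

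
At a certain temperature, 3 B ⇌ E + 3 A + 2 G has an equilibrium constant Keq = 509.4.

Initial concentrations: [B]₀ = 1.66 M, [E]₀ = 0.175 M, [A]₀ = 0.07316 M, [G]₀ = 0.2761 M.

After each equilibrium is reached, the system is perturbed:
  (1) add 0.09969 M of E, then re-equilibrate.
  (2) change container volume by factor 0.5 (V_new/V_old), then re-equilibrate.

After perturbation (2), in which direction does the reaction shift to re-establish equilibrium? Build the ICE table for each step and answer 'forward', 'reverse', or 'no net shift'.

Q₀ = 1.1420e-06 vs Keq = 509.4 ⇒ Q<K, forward
Step 1:
                    B           E           A           G
  init           1.66       0.175     0.07316      0.2761
  Δ            -1.465      0.4883       1.465      0.9766
  eq           0.1952      0.6633       1.538       1.253
  solve Keq expr → x = 0.4883; check Q = 509.4
Then add 0.09969 M of E.
Step 2:
                    B           E           A           G
  init         0.1952       0.763       1.538       1.253
  Δ          0.007552   -0.002517   -0.007552   -0.005035
  eq           0.2027      0.7605        1.53       1.248
  solve Keq expr → x = -0.002517; check Q = 509.4
Then change container volume by factor 0.5 (V_new/V_old).
Step 3:
                    B           E           A           G
  init         0.4054       1.521       3.061       2.495
  Δ            0.2796     -0.0932     -0.2796     -0.1864
  eq            0.685       1.428       2.781       2.309
  solve Keq expr → x = -0.0932; check Q = 509.4

Direction: reverse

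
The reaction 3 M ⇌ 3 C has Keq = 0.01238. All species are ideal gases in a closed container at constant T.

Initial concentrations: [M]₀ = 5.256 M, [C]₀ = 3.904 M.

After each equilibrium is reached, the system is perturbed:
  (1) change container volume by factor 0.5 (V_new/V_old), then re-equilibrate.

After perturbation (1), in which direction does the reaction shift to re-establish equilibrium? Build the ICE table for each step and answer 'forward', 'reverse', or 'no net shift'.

Q₀ = 0.4098 vs Keq = 0.01238 ⇒ Q>K, reverse
Step 1:
                    M           C
  init          5.256       3.904
  Δ             2.183      -2.183
  eq            7.439       1.721
  solve Keq expr → x = -0.7277; check Q = 0.01238
Then change container volume by factor 0.5 (V_new/V_old).
Step 2:
                    M           C
  init          14.88       3.442
  Δ                 0           0
  eq            14.88       3.442
  solve Keq expr → x = 0; check Q = 0.01238

Direction: no net shift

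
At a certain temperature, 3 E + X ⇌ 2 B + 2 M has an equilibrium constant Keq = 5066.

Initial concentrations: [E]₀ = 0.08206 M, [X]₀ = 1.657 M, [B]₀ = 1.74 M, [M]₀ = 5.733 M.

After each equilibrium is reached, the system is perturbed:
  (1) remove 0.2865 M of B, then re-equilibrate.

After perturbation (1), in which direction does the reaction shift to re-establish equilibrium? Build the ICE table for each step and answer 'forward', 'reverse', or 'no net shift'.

Direction: forward

Q₀ = 1.0868e+05 vs Keq = 5066 ⇒ Q>K, reverse
Step 1:
                   E          X          B          M
  Initial    0.08206      1.657       1.74      5.733
  Change      0.1339    0.04462   -0.08925   -0.08925
  Equil       0.2159      1.702      1.651      5.644
  solve Keq expr → x = -0.04462; check Q = 5066
Then remove 0.2865 M of B.
Step 2:
                   E          X          B          M
  Initial     0.2159      1.702      1.364      5.644
  Change    -0.02365  -0.007884    0.01577    0.01577
  Equil       0.1923      1.694       1.38       5.66
  solve Keq expr → x = 0.007884; check Q = 5066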